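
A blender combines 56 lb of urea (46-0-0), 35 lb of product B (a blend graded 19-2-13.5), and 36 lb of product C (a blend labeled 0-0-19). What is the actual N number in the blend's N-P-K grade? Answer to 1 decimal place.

Total mass = 56 + 35 + 36 = 127 lb.
N mass = 46%×56 + 19%×35 + 0%×36 = 32.41 lb.
% N = 32.41 / 127 = 25.5197%.

25.5% N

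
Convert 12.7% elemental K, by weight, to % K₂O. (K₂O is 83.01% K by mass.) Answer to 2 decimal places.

15.30% K₂O

%K₂O = 12.7 / 0.8301 = 15.2994%.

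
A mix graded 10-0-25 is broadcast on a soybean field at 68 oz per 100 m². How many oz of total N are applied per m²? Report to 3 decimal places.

0.068 oz N per sq m

nitrogen per 100 m² = 68 × 10% = 6.8 oz.
Convert to per m²: 6.8 × 0.01 = 0.068 oz.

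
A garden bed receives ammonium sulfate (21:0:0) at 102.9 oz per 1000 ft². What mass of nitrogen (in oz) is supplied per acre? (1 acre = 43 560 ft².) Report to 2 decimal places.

nitrogen per 1000 ft² = 102.9 × 21% = 21.609 oz.
Convert to per acre: 21.609 × 43.56 = 941.288 oz.

941.29 oz N per acre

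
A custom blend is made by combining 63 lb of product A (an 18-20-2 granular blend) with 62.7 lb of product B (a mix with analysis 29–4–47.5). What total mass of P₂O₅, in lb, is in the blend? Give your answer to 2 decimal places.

15.11 lb P₂O₅

P₂O₅ mass = 20%×63 + 4%×62.7 = 15.108 lb.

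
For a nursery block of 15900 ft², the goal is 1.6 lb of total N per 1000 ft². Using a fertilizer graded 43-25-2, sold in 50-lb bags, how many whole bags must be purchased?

Product per 1000 ft² = 1.6 / 43% = 3.72093 lb.
Total product = 3.72093 × 15900 / 1000 = 59.1628 lb.
Bags = ⌈59.1628 / 50⌉ = 2.

2 bags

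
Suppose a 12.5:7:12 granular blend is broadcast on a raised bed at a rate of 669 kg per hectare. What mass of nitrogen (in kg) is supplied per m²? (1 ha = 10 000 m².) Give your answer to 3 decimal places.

0.008 kg N per sq m

nitrogen per hectare = 669 × 12.5% = 83.625 kg.
Convert to per m²: 83.625 × 0.0001 = 0.0083625 kg.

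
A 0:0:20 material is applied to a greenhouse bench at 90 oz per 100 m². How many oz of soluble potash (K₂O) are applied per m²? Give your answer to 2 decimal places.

0.18 oz K₂O per sq m

K₂O per 100 m² = 90 × 20% = 18 oz.
Convert to per m²: 18 × 0.01 = 0.18 oz.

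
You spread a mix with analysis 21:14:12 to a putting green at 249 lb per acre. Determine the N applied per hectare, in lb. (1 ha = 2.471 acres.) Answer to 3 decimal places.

129.209 lb N per hectare

nitrogen per acre = 249 × 21% = 52.29 lb.
Convert to per hectare: 52.29 × 2.471 = 129.2086 lb.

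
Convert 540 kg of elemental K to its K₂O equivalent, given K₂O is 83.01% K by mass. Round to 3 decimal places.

650.524 kg K₂O

K₂O = 540 / 0.8301 = 650.52403 kg.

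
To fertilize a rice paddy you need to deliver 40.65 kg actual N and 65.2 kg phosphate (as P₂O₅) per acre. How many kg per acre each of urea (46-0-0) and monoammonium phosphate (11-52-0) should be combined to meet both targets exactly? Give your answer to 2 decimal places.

Let a = kg of urea, b = kg of monoammonium phosphate (per acre).
N: 0.46·a + 0.11·b = 40.65
P₂O₅: 0·a + 0.52·b = 65.2
Solving simultaneously: a = 58.3863, b = 125.3846.

58.39 kg urea, 125.38 kg monoammonium phosphate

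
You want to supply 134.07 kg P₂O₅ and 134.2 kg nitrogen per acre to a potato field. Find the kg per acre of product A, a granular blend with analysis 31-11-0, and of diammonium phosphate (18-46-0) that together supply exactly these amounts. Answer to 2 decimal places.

306.18 kg product A, 218.24 kg diammonium phosphate

With a, b = kg per acre of product A and diammonium phosphate:
P₂O₅: 0.11·a + 0.46·b = 134.07
N: 0.31·a + 0.18·b = 134.2
Eliminate a: (row1) − 0.11/0.31·(row2) → 0.396129·b = 86.4506, so b = 218.239.
Back-substitute: a = (134.07 − 0.46·218.239) / 0.11 = 306.184.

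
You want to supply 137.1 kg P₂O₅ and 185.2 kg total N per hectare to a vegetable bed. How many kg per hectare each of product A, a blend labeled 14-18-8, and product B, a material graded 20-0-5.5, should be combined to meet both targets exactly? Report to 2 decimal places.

Let a = kg of product A, b = kg of product B (per hectare).
P₂O₅: 0.18·a + 0·b = 137.1
N: 0.14·a + 0.2·b = 185.2
Eliminate a: (row1) − 0.18/0.14·(row2) → -0.257143·b = -101.014, so b = 392.833.
Back-substitute: a = (137.1 − 0·392.833) / 0.18 = 761.667.

761.67 kg product A, 392.83 kg product B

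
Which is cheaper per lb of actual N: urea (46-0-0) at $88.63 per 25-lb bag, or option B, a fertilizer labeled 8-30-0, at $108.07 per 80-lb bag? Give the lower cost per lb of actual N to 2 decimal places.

urea: N per bag = 25 × 46% = 11.5 lb; cost = 88.63 / 11.5 = $7.7070/lb N.
option B: N per bag = 80 × 8% = 6.4 lb; cost = 108.07 / 6.4 = $16.8859/lb N.
urea is cheaper.

$7.71 per lb N (urea)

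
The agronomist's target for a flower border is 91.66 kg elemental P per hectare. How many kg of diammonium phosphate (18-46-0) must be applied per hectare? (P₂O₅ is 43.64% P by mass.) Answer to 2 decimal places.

As P₂O₅: 91.66 / 0.4364 = 210.037 kg per hectare.
Product per hectare = 210.037 / 46% = 456.601 kg.

456.60 kg of product per hectare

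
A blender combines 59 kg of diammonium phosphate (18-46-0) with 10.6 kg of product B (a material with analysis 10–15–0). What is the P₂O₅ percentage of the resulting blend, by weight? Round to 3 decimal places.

Total mass = 59 + 10.6 = 69.6 kg.
P₂O₅ mass = 46%×59 + 15%×10.6 = 28.73 kg.
% P₂O₅ = 28.73 / 69.6 = 41.2787%.

41.279% P₂O₅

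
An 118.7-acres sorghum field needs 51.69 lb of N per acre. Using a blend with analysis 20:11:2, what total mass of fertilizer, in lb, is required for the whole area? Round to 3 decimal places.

30678.015 lb

Product per acre = 51.69 / 20% = 258.45 lb.
Total product = 258.45 × 118.7 = 30678.015 lb.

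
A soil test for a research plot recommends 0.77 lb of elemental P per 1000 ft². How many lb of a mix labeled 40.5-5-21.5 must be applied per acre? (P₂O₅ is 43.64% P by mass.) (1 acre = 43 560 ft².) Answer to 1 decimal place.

1537.2 lb of product per acre

As P₂O₅: 0.77 / 0.4364 = 1.76444 lb per 1000 ft².
Product per 1000 ft² = 1.76444 / 5% = 35.2887 lb.
Convert to per acre: 35.2887 × 43.56 = 1537.18 lb.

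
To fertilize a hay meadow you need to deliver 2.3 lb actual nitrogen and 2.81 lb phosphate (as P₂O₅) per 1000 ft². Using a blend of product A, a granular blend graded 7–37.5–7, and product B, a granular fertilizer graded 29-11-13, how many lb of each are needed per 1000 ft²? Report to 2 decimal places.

5.56 lb product A, 6.59 lb product B

With a, b = lb per 1000 ft² of product A and product B:
N: 0.07·a + 0.29·b = 2.3
P₂O₅: 0.375·a + 0.11·b = 2.81
Eliminate a: (row1) − 0.07/0.375·(row2) → 0.269467·b = 1.77547, so b = 6.58882.
Back-substitute: a = (2.3 − 0.29·6.58882) / 0.07 = 5.56061.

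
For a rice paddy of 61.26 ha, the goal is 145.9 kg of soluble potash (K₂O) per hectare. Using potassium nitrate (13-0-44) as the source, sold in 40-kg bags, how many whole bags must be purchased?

Product per hectare = 145.9 / 44% = 331.591 kg.
Total product = 331.591 × 61.26 = 20313.3 kg.
Bags = ⌈20313.3 / 40⌉ = 508.

508 bags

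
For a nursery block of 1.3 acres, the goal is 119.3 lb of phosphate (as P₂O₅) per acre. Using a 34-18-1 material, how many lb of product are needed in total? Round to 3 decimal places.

Product per acre = 119.3 / 18% = 662.778 lb.
Total product = 662.778 × 1.3 = 861.6111 lb.

861.611 lb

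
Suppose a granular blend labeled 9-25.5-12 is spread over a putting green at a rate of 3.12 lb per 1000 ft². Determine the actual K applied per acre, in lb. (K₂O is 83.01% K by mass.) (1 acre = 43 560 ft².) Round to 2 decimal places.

K₂O per 1000 ft² = 3.12 × 12% = 0.3744 lb.
Elemental K = 0.3744 × 0.8301 = 0.310789 lb per 1000 ft².
Convert to per acre: 0.310789 × 43.56 = 13.538 lb.

13.54 lb K per acre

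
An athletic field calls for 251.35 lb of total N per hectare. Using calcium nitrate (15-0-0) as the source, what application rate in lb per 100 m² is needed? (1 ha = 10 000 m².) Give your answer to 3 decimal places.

Product per hectare = 251.35 / 15% = 1675.67 lb.
Convert to per 100 m²: 1675.67 × 0.01 = 16.7567 lb.

16.757 lb of product per hundred sq m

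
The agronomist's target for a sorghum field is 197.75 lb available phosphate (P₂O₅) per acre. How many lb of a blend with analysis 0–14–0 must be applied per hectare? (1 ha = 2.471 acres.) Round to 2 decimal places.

3490.29 lb of product per hectare

Product per acre = 197.75 / 14% = 1412.5 lb.
Convert to per hectare: 1412.5 × 2.471 = 3490.287 lb.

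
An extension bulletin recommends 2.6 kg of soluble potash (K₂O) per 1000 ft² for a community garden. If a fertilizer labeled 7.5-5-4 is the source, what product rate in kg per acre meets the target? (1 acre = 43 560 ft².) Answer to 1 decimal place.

2831.4 kg of product per acre

Product per 1000 ft² = 2.6 / 4% = 65 kg.
Convert to per acre: 65 × 43.56 = 2831.4 kg.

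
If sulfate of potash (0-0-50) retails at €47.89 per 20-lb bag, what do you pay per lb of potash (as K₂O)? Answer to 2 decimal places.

K₂O in bag = 20 × 50% = 10 lb.
Cost per lb K₂O = €47.89 / 10 = €4.7890.

€4.79 per lb K₂O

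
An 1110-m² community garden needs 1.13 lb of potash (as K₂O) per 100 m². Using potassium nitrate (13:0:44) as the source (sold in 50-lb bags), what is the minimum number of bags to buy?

Product per 100 m² = 1.13 / 44% = 2.56818 lb.
Total product = 2.56818 × 1110 / 100 = 28.5068 lb.
Bags = ⌈28.5068 / 50⌉ = 1.

1 bags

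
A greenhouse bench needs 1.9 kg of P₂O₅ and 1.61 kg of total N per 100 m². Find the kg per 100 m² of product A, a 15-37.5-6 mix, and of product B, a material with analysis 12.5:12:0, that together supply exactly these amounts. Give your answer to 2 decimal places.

Let a = kg of product A, b = kg of product B (per 100 m²).
P₂O₅: 0.375·a + 0.12·b = 1.9
N: 0.15·a + 0.125·b = 1.61
Eliminate b: (row1) − 0.12/0.125·(row2) → 0.231·a = 0.3544, so a = 1.5342.
Then b = (1.61 − 0.15·1.5342) / 0.125 = 11.039.

1.53 kg product A, 11.04 kg product B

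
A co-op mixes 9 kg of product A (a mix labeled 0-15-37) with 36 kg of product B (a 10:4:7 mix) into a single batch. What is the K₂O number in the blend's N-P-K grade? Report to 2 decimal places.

13.00% K₂O

Total mass = 9 + 36 = 45 kg.
K₂O mass = 37%×9 + 7%×36 = 5.85 kg.
% K₂O = 5.85 / 45 = 13%.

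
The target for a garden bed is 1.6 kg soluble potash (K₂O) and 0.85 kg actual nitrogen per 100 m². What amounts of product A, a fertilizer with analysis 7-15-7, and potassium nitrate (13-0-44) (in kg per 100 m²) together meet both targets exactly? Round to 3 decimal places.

With a, b = kg per 100 m² of product A and potassium nitrate:
K₂O: 0.07·a + 0.44·b = 1.6
N: 0.07·a + 0.13·b = 0.85
Eliminate b: (row1) − 0.44/0.13·(row2) → -0.166923·a = -1.27692, so a = 7.64977.
Then b = (0.85 − 0.07·7.64977) / 0.13 = 2.41935.

7.650 kg product A, 2.419 kg potassium nitrate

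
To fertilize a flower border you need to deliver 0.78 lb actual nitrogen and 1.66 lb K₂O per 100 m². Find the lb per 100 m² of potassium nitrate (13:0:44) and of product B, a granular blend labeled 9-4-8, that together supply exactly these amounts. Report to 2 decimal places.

Let a = lb of potassium nitrate, b = lb of product B (per 100 m²).
N: 0.13·a + 0.09·b = 0.78
K₂O: 0.44·a + 0.08·b = 1.66
Eliminate b: (row1) − 0.09/0.08·(row2) → -0.365·a = -1.0875, so a = 2.97945.
Then b = (1.66 − 0.44·2.97945) / 0.08 = 4.36301.

2.98 lb potassium nitrate, 4.36 lb product B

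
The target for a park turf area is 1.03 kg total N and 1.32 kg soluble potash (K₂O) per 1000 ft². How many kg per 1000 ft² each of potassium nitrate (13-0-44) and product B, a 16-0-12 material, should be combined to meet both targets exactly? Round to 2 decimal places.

Per-1000 ft² balance (a = potassium nitrate, b = product B):
N: 0.13·a + 0.16·b = 1.03
K₂O: 0.44·a + 0.12·b = 1.32
Solving simultaneously: a = 1.59854, b = 5.13869.

1.60 kg potassium nitrate, 5.14 kg product B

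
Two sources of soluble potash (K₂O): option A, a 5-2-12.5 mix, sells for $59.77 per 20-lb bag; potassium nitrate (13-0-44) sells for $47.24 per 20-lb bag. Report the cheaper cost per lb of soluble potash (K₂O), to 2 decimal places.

$5.37 per lb K₂O (potassium nitrate)

option A: K₂O per bag = 20 × 12.5% = 2.5 lb; cost = 59.77 / 2.5 = $23.9080/lb K₂O.
potassium nitrate: K₂O per bag = 20 × 44% = 8.8 lb; cost = 47.24 / 8.8 = $5.3682/lb K₂O.
potassium nitrate is cheaper.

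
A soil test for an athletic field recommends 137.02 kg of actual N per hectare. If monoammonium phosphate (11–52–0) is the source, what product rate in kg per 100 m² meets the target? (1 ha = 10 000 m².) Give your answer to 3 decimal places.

Product per hectare = 137.02 / 11% = 1245.64 kg.
Convert to per 100 m²: 1245.64 × 0.01 = 12.4564 kg.

12.456 kg of product per hundred sq m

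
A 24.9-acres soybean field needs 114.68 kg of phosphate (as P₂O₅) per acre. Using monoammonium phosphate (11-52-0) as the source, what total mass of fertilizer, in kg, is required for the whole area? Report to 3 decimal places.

5491.408 kg

Product per acre = 114.68 / 52% = 220.538 kg.
Total product = 220.538 × 24.9 = 5491.4077 kg.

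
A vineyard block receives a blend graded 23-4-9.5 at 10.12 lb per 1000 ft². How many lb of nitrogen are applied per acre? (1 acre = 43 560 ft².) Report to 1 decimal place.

101.4 lb N per acre

nitrogen per 1000 ft² = 10.12 × 23% = 2.3276 lb.
Convert to per acre: 2.3276 × 43.56 = 101.39 lb.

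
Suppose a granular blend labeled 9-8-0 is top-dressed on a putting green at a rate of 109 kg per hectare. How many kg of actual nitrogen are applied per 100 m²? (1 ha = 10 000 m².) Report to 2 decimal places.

0.10 kg N per hundred sq m

nitrogen per hectare = 109 × 9% = 9.81 kg.
Convert to per 100 m²: 9.81 × 0.01 = 0.0981 kg.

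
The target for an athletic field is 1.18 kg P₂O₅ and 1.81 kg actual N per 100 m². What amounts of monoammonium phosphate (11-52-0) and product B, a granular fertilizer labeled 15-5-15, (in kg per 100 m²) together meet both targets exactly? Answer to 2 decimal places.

1.19 kg monoammonium phosphate, 11.19 kg product B

Per-100 m² balance (a = monoammonium phosphate, b = product B):
P₂O₅: 0.52·a + 0.05·b = 1.18
N: 0.11·a + 0.15·b = 1.81
Eliminate b: (row1) − 0.05/0.15·(row2) → 0.483333·a = 0.576667, so a = 1.1931.
Then b = (1.81 − 0.11·1.1931) / 0.15 = 11.1917.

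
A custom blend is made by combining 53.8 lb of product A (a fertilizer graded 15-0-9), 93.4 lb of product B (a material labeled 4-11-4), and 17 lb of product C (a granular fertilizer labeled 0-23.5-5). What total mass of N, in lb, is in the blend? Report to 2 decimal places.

N mass = 15%×53.8 + 4%×93.4 + 0%×17 = 11.806 lb.

11.81 lb N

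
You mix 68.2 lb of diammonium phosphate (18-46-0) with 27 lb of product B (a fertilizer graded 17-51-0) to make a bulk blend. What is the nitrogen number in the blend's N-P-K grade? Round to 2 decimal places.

17.72% N

Total mass = 68.2 + 27 = 95.2 lb.
N mass = 18%×68.2 + 17%×27 = 16.866 lb.
% N = 16.866 / 95.2 = 17.7164%.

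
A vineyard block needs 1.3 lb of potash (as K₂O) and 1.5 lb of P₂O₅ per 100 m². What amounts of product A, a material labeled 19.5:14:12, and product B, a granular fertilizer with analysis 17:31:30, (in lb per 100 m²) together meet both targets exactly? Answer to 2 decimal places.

Per-100 m² balance (a = product A, b = product B):
K₂O: 0.12·a + 0.3·b = 1.3
P₂O₅: 0.14·a + 0.31·b = 1.5
Solving simultaneously: a = 9.79167, b = 0.416667.

9.79 lb product A, 0.42 lb product B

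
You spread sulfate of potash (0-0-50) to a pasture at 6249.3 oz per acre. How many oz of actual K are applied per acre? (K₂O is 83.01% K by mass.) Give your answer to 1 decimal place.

2593.8 oz K per acre

K₂O per acre = 6249.3 × 50% = 3124.65 oz.
Elemental K = 3124.65 × 0.8301 = 2593.77 oz per acre.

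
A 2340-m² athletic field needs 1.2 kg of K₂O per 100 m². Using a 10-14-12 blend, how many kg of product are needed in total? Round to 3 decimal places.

Product per 100 m² = 1.2 / 12% = 10 kg.
Total product = 10 × 2340 / 100 = 234 kg.

234.000 kg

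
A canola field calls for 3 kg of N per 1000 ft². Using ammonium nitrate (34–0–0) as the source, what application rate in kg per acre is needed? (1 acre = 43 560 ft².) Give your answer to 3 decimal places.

Product per 1000 ft² = 3 / 34% = 8.82353 kg.
Convert to per acre: 8.82353 × 43.56 = 384.3529 kg.

384.353 kg of product per acre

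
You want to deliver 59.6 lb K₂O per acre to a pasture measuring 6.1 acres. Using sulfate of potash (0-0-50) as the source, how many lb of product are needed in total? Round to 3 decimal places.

727.120 lb

Product per acre = 59.6 / 50% = 119.2 lb.
Total product = 119.2 × 6.1 = 727.12 lb.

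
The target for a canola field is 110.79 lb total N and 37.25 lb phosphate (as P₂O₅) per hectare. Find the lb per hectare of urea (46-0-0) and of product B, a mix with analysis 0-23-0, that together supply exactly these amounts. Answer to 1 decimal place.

With a, b = lb per hectare of urea and product B:
N: 0.46·a + 0·b = 110.79
P₂O₅: 0·a + 0.23·b = 37.25
Solving simultaneously: a = 240.848, b = 161.957.

240.8 lb urea, 162.0 lb product B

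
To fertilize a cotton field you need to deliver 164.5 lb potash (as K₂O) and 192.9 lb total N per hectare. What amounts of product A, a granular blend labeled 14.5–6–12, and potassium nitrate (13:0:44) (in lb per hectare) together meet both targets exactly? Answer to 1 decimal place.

1317.2 lb product A, 14.6 lb potassium nitrate

Per-hectare balance (a = product A, b = potassium nitrate):
K₂O: 0.12·a + 0.44·b = 164.5
N: 0.145·a + 0.13·b = 192.9
From row1: a = (164.5 − 0.44·b) / 0.12.
Into row2: 0.145·(164.5 − 0.44·b)/0.12 + 0.13·b = 192.9 → b = 14.6162, a = 1317.24.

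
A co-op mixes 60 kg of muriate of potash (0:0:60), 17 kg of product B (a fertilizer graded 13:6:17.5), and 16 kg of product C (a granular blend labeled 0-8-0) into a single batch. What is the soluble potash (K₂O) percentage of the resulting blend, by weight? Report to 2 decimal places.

41.91% K₂O

Total mass = 60 + 17 + 16 = 93 kg.
K₂O mass = 60%×60 + 17.5%×17 + 0%×16 = 38.975 kg.
% K₂O = 38.975 / 93 = 41.9086%.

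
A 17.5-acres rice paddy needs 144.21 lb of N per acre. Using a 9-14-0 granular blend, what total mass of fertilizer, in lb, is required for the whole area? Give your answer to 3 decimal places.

28040.833 lb

Product per acre = 144.21 / 9% = 1602.33 lb.
Total product = 1602.33 × 17.5 = 28040.8333 lb.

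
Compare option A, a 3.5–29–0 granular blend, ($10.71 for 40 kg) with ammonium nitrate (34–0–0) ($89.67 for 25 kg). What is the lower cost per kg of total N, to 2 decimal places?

option A: N per bag = 40 × 3.5% = 1.4 kg; cost = 10.71 / 1.4 = $7.6500/kg N.
ammonium nitrate: N per bag = 25 × 34% = 8.5 kg; cost = 89.67 / 8.5 = $10.5494/kg N.
option A is cheaper.

$7.65 per kg N (option A)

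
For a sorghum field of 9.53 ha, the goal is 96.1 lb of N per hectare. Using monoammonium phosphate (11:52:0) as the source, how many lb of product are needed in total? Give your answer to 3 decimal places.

8325.755 lb

Product per hectare = 96.1 / 11% = 873.636 lb.
Total product = 873.636 × 9.53 = 8325.7545 lb.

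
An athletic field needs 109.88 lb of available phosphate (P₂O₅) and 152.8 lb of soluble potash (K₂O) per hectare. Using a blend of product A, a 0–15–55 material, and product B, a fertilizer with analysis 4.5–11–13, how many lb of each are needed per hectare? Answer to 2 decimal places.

61.55 lb product A, 914.98 lb product B

Per-hectare balance (a = product A, b = product B):
P₂O₅: 0.15·a + 0.11·b = 109.88
K₂O: 0.55·a + 0.13·b = 152.8
Eliminate a: (row1) − 0.15/0.55·(row2) → 0.0745455·b = 68.2073, so b = 914.976.
Back-substitute: a = (109.88 − 0.11·914.976) / 0.15 = 61.5512.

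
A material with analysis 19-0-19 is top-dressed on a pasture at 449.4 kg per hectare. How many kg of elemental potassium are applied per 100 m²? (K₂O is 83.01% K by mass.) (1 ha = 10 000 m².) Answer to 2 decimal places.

0.71 kg K per hundred sq m

K₂O per hectare = 449.4 × 19% = 85.386 kg.
Elemental K = 85.386 × 0.8301 = 70.8789 kg per hectare.
Convert to per 100 m²: 70.8789 × 0.01 = 0.708789 kg.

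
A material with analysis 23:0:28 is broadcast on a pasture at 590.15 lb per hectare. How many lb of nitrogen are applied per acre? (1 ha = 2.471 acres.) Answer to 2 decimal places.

nitrogen per hectare = 590.15 × 23% = 135.734 lb.
Convert to per acre: 135.734 × 0.404694 = 54.931 lb.

54.93 lb N per acre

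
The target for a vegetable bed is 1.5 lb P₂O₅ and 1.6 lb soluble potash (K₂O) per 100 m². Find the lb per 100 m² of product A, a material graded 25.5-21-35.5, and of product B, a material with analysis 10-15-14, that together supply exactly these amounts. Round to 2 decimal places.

1.26 lb product A, 8.24 lb product B

Let a = lb of product A, b = lb of product B (per 100 m²).
P₂O₅: 0.21·a + 0.15·b = 1.5
K₂O: 0.355·a + 0.14·b = 1.6
Solving simultaneously: a = 1.25786, b = 8.23899.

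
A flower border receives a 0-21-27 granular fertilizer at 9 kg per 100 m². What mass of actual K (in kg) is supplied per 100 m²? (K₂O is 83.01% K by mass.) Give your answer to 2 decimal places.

2.02 kg K per hundred sq m

K₂O per 100 m² = 9 × 27% = 2.43 kg.
Elemental K = 2.43 × 0.8301 = 2.01714 kg per 100 m².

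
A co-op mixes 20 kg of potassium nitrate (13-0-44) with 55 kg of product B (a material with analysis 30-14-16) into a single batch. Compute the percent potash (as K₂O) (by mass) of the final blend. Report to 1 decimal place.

23.5% K₂O

Total mass = 20 + 55 = 75 kg.
K₂O mass = 44%×20 + 16%×55 = 17.6 kg.
% K₂O = 17.6 / 75 = 23.4667%.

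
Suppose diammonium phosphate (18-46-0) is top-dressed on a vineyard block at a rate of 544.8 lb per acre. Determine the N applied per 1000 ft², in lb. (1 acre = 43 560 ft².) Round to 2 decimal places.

2.25 lb N per thousand sq ft

nitrogen per acre = 544.8 × 18% = 98.064 lb.
Convert to per 1000 ft²: 98.064 × 0.0229568 = 2.25124 lb.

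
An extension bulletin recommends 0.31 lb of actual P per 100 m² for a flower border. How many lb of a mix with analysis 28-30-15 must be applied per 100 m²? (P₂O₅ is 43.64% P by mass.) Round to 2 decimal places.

As P₂O₅: 0.31 / 0.4364 = 0.710357 lb per 100 m².
Product per 100 m² = 0.710357 / 30% = 2.36786 lb.

2.37 lb of product per hundred sq m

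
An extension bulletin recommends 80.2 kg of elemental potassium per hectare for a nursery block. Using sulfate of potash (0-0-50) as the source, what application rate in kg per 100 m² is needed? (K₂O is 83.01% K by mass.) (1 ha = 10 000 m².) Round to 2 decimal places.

1.93 kg of product per hundred sq m

As K₂O: 80.2 / 0.8301 = 96.6149 kg per hectare.
Product per hectare = 96.6149 / 50% = 193.23 kg.
Convert to per 100 m²: 193.23 × 0.01 = 1.9323 kg.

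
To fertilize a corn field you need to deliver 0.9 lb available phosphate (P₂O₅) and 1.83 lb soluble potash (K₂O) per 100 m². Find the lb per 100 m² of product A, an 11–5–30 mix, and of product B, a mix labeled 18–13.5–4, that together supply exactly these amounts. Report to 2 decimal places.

Per-100 m² balance (a = product A, b = product B):
P₂O₅: 0.05·a + 0.135·b = 0.9
K₂O: 0.3·a + 0.04·b = 1.83
Eliminate a: (row1) − 0.05/0.3·(row2) → 0.128333·b = 0.595, so b = 4.63636.
Back-substitute: a = (0.9 − 0.135·4.63636) / 0.05 = 5.48182.

5.48 lb product A, 4.64 lb product B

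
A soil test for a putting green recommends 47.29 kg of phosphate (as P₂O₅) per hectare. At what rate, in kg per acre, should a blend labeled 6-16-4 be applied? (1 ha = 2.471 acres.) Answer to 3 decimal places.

119.613 kg of product per acre

Product per hectare = 47.29 / 16% = 295.562 kg.
Convert to per acre: 295.562 × 0.404694 = 119.6125 kg.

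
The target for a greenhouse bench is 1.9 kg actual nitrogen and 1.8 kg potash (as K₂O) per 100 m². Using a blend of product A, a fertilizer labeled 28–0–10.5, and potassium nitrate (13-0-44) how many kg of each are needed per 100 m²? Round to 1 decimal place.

Per-100 m² balance (a = product A, b = potassium nitrate):
N: 0.28·a + 0.13·b = 1.9
K₂O: 0.105·a + 0.44·b = 1.8
Solving simultaneously: a = 5.49521, b = 2.77955.

5.5 kg product A, 2.8 kg potassium nitrate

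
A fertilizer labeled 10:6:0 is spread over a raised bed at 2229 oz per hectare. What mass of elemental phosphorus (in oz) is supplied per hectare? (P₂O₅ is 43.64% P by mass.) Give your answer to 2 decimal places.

58.36 oz P per hectare

P₂O₅ per hectare = 2229 × 6% = 133.74 oz.
Elemental P = 133.74 × 0.4364 = 58.3641 oz per hectare.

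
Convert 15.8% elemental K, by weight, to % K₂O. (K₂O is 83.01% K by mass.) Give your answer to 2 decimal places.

19.03% K₂O

%K₂O = 15.8 / 0.8301 = 19.0339%.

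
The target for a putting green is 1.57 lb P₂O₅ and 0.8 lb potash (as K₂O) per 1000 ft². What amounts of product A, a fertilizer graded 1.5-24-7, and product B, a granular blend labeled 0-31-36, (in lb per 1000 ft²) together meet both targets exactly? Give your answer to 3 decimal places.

4.903 lb product A, 1.269 lb product B

Per-1000 ft² balance (a = product A, b = product B):
P₂O₅: 0.24·a + 0.31·b = 1.57
K₂O: 0.07·a + 0.36·b = 0.8
Eliminate b: (row1) − 0.31/0.36·(row2) → 0.179722·a = 0.881111, so a = 4.90263.
Then b = (0.8 − 0.07·4.90263) / 0.36 = 1.26893.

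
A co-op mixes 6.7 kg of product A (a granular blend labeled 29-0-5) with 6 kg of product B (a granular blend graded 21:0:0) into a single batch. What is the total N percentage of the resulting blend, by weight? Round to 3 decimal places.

25.220% N

Total mass = 6.7 + 6 = 12.7 kg.
N mass = 29%×6.7 + 21%×6 = 3.203 kg.
% N = 3.203 / 12.7 = 25.22047%.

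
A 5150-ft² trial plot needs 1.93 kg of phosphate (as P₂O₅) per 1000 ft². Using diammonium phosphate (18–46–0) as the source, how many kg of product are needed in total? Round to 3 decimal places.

21.608 kg

Product per 1000 ft² = 1.93 / 46% = 4.19565 kg.
Total product = 4.19565 × 5150 / 1000 = 21.6076 kg.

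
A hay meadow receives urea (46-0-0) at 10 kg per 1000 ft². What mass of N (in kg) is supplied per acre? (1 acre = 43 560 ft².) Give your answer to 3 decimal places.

nitrogen per 1000 ft² = 10 × 46% = 4.6 kg.
Convert to per acre: 4.6 × 43.56 = 200.376 kg.

200.376 kg N per acre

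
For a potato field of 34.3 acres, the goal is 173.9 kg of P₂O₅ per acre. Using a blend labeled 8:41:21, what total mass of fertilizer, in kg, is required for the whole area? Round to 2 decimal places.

Product per acre = 173.9 / 41% = 424.146 kg.
Total product = 424.146 × 34.3 = 14548.2195 kg.

14548.22 kg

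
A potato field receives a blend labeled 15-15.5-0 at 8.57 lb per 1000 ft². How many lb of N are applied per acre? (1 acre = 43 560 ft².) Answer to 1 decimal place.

56.0 lb N per acre

nitrogen per 1000 ft² = 8.57 × 15% = 1.2855 lb.
Convert to per acre: 1.2855 × 43.56 = 55.9964 lb.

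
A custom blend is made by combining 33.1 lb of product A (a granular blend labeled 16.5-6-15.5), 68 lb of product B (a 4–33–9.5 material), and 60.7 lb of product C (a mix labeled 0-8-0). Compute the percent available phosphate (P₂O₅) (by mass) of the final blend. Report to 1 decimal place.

Total mass = 33.1 + 68 + 60.7 = 161.8 lb.
P₂O₅ mass = 6%×33.1 + 33%×68 + 8%×60.7 = 29.282 lb.
% P₂O₅ = 29.282 / 161.8 = 18.0977%.

18.1% P₂O₅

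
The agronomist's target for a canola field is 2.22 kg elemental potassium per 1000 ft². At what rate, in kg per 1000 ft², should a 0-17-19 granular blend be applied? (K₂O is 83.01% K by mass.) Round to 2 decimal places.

14.08 kg of product per thousand sq ft

As K₂O: 2.22 / 0.8301 = 2.67438 kg per 1000 ft².
Product per 1000 ft² = 2.67438 / 19% = 14.0757 kg.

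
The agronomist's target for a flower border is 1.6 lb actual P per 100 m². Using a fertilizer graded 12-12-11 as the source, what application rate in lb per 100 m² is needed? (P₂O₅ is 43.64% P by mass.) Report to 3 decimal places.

30.553 lb of product per hundred sq m

As P₂O₅: 1.6 / 0.4364 = 3.66636 lb per 100 m².
Product per 100 m² = 3.66636 / 12% = 30.55301 lb.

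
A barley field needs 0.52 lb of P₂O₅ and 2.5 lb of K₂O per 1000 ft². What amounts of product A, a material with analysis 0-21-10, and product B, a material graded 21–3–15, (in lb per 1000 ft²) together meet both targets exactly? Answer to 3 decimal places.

0.105 lb product A, 16.596 lb product B

Per-1000 ft² balance (a = product A, b = product B):
P₂O₅: 0.21·a + 0.03·b = 0.52
K₂O: 0.1·a + 0.15·b = 2.5
Eliminate b: (row1) − 0.03/0.15·(row2) → 0.19·a = 0.02, so a = 0.105263.
Then b = (2.5 − 0.1·0.105263) / 0.15 = 16.59649.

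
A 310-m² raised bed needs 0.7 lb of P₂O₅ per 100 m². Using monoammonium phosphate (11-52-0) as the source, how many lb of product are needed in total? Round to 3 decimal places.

Product per 100 m² = 0.7 / 52% = 1.34615 lb.
Total product = 1.34615 × 310 / 100 = 4.17308 lb.

4.173 lb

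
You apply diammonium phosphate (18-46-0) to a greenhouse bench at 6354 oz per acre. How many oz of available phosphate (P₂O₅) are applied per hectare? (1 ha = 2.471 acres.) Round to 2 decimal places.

7222.34 oz P₂O₅ per hectare

P₂O₅ per acre = 6354 × 46% = 2922.84 oz.
Convert to per hectare: 2922.84 × 2.471 = 7222.338 oz.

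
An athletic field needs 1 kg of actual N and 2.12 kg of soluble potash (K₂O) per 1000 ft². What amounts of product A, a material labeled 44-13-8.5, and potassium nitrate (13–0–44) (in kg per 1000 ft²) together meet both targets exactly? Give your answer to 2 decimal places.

0.90 kg product A, 4.64 kg potassium nitrate

With a, b = kg per 1000 ft² of product A and potassium nitrate:
N: 0.44·a + 0.13·b = 1
K₂O: 0.085·a + 0.44·b = 2.12
Eliminate b: (row1) − 0.13/0.44·(row2) → 0.414886·a = 0.373636, so a = 0.900575.
Then b = (2.12 − 0.085·0.900575) / 0.44 = 4.64421.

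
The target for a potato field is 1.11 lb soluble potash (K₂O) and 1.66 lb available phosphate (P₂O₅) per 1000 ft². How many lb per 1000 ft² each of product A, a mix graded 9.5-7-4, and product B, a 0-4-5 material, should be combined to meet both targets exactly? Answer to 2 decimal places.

Per-1000 ft² balance (a = product A, b = product B):
K₂O: 0.04·a + 0.05·b = 1.11
P₂O₅: 0.07·a + 0.04·b = 1.66
Solving simultaneously: a = 20.3158, b = 5.94737.

20.32 lb product A, 5.95 lb product B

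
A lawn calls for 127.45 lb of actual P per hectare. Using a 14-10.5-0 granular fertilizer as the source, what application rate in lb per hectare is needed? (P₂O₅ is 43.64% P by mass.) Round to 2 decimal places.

As P₂O₅: 127.45 / 0.4364 = 292.049 lb per hectare.
Product per hectare = 292.049 / 10.5% = 2781.415 lb.

2781.42 lb of product per hectare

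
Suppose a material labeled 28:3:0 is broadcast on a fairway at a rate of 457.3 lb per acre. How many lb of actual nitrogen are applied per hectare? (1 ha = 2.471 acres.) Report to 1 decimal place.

nitrogen per acre = 457.3 × 28% = 128.044 lb.
Convert to per hectare: 128.044 × 2.471 = 316.397 lb.

316.4 lb N per hectare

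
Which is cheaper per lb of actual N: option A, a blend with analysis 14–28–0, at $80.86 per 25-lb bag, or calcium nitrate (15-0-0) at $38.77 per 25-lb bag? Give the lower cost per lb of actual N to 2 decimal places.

option A: N per bag = 25 × 14% = 3.5 lb; cost = 80.86 / 3.5 = $23.1029/lb N.
calcium nitrate: N per bag = 25 × 15% = 3.75 lb; cost = 38.77 / 3.75 = $10.3387/lb N.
calcium nitrate is cheaper.

$10.34 per lb N (calcium nitrate)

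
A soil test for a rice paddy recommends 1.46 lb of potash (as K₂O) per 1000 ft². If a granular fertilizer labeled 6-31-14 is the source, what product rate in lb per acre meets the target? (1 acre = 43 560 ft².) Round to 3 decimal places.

454.269 lb of product per acre

Product per 1000 ft² = 1.46 / 14% = 10.4286 lb.
Convert to per acre: 10.4286 × 43.56 = 454.2686 lb.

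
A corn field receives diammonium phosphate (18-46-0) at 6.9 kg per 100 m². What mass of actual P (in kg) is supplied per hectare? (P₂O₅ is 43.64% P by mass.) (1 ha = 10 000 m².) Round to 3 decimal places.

138.513 kg P per hectare

P₂O₅ per 100 m² = 6.9 × 46% = 3.174 kg.
Elemental P = 3.174 × 0.4364 = 1.38513 kg per 100 m².
Convert to per hectare: 1.38513 × 100 = 138.5134 kg.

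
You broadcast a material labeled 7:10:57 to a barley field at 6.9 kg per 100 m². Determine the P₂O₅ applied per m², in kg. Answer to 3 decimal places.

P₂O₅ per 100 m² = 6.9 × 10% = 0.69 kg.
Convert to per m²: 0.69 × 0.01 = 0.0069 kg.

0.007 kg P₂O₅ per sq m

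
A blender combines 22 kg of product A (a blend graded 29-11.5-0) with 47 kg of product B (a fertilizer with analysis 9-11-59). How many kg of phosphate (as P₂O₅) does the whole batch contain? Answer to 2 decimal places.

P₂O₅ mass = 11.5%×22 + 11%×47 = 7.7 kg.

7.70 kg P₂O₅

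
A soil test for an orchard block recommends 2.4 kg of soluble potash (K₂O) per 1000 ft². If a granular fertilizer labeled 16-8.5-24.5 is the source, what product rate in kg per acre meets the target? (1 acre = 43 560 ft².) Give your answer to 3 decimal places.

Product per 1000 ft² = 2.4 / 24.5% = 9.79592 kg.
Convert to per acre: 9.79592 × 43.56 = 426.7102 kg.

426.710 kg of product per acre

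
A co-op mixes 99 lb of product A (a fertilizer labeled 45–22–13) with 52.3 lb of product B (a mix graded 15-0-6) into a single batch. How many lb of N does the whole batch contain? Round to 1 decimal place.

N mass = 45%×99 + 15%×52.3 = 52.395 lb.

52.4 lb N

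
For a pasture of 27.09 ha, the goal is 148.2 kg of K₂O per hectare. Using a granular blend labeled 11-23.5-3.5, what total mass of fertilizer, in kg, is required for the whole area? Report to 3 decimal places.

114706.800 kg

Product per hectare = 148.2 / 3.5% = 4234.29 kg.
Total product = 4234.29 × 27.09 = 114706.8 kg.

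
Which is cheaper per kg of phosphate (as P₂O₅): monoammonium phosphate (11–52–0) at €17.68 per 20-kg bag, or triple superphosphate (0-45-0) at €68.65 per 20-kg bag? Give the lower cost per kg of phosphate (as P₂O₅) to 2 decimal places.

monoammonium phosphate: P₂O₅ per bag = 20 × 52% = 10.4 kg; cost = 17.68 / 10.4 = €1.7000/kg P₂O₅.
triple superphosphate: P₂O₅ per bag = 20 × 45% = 9 kg; cost = 68.65 / 9 = €7.6278/kg P₂O₅.
monoammonium phosphate is cheaper.

€1.70 per kg P₂O₅ (monoammonium phosphate)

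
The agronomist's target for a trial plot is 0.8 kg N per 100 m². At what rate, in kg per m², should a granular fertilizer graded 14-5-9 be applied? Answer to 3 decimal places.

0.057 kg of product per sq m

Product per 100 m² = 0.8 / 14% = 5.71429 kg.
Convert to per m²: 5.71429 × 0.01 = 0.0571429 kg.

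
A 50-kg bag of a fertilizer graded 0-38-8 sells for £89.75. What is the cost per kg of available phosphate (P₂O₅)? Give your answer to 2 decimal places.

P₂O₅ in bag = 50 × 38% = 19 kg.
Cost per kg P₂O₅ = £89.75 / 19 = £4.7237.

£4.72 per kg P₂O₅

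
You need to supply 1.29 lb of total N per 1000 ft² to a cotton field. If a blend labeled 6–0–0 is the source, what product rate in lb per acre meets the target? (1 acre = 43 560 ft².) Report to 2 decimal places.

Product per 1000 ft² = 1.29 / 6% = 21.5 lb.
Convert to per acre: 21.5 × 43.56 = 936.54 lb.

936.54 lb of product per acre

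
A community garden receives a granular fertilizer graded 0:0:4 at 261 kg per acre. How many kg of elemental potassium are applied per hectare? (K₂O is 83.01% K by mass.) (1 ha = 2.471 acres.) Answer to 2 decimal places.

21.41 kg K per hectare

K₂O per acre = 261 × 4% = 10.44 kg.
Elemental K = 10.44 × 0.8301 = 8.66624 kg per acre.
Convert to per hectare: 8.66624 × 2.471 = 21.4143 kg.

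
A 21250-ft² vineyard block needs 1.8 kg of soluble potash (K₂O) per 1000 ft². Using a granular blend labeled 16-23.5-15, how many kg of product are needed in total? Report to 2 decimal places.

Product per 1000 ft² = 1.8 / 15% = 12 kg.
Total product = 12 × 21250 / 1000 = 255 kg.

255.00 kg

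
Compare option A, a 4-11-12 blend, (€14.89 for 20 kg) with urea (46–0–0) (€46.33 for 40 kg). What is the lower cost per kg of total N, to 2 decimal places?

option A: N per bag = 20 × 4% = 0.8 kg; cost = 14.89 / 0.8 = €18.6125/kg N.
urea: N per bag = 40 × 46% = 18.4 kg; cost = 46.33 / 18.4 = €2.5179/kg N.
urea is cheaper.

€2.52 per kg N (urea)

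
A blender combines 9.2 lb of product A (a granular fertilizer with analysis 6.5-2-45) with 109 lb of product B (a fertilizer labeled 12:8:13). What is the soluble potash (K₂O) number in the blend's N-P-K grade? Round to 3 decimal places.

Total mass = 9.2 + 109 = 118.2 lb.
K₂O mass = 45%×9.2 + 13%×109 = 18.31 lb.
% K₂O = 18.31 / 118.2 = 15.4907%.

15.491% K₂O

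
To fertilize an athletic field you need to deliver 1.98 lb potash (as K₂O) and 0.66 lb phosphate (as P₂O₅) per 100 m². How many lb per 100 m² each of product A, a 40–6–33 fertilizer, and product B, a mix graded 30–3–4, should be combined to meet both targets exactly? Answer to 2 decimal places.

Let a = lb of product A, b = lb of product B (per 100 m²).
K₂O: 0.33·a + 0.04·b = 1.98
P₂O₅: 0.06·a + 0.03·b = 0.66
Solving simultaneously: a = 4.4, b = 13.2.

4.40 lb product A, 13.20 lb product B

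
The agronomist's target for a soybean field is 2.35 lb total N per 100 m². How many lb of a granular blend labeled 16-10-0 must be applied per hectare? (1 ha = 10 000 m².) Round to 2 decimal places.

Product per 100 m² = 2.35 / 16% = 14.6875 lb.
Convert to per hectare: 14.6875 × 100 = 1468.75 lb.

1468.75 lb of product per hectare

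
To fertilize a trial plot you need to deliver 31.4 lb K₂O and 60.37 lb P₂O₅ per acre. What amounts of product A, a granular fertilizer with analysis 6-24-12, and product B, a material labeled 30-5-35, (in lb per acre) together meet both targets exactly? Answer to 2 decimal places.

Let a = lb of product A, b = lb of product B (per acre).
K₂O: 0.12·a + 0.35·b = 31.4
P₂O₅: 0.24·a + 0.05·b = 60.37
From row1: a = (31.4 − 0.35·b) / 0.12.
Into row2: 0.24·(31.4 − 0.35·b)/0.12 + 0.05·b = 60.37 → b = 3.73846, a = 250.763.

250.76 lb product A, 3.74 lb product B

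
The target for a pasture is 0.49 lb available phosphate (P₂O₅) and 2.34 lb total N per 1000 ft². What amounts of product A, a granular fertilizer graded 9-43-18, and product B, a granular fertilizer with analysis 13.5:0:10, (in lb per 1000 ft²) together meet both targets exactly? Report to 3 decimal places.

Let a = lb of product A, b = lb of product B (per 1000 ft²).
P₂O₅: 0.43·a + 0·b = 0.49
N: 0.09·a + 0.135·b = 2.34
From row1: a = (0.49 − 0·b) / 0.43.
Into row2: 0.09·(0.49 − 0·b)/0.43 + 0.135·b = 2.34 → b = 16.5736, a = 1.13953.

1.140 lb product A, 16.574 lb product B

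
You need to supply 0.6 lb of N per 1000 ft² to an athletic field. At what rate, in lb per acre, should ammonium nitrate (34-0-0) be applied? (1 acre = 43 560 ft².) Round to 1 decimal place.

76.9 lb of product per acre

Product per 1000 ft² = 0.6 / 34% = 1.76471 lb.
Convert to per acre: 1.76471 × 43.56 = 76.8706 lb.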